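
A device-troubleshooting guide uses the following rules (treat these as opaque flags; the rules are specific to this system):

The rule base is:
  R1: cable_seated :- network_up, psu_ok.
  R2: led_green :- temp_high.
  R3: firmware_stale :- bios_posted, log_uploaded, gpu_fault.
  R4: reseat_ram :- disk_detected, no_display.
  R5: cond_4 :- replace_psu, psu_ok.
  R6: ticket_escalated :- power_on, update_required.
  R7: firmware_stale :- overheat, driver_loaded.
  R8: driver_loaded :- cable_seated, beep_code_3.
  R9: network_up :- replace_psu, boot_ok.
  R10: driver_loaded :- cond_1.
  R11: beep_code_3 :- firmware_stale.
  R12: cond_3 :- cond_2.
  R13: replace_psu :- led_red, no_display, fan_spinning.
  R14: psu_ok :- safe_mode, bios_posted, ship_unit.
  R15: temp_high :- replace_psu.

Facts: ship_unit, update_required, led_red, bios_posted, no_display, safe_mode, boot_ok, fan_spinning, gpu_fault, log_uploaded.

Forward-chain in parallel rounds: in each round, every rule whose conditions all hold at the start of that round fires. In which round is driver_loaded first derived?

4

[1] R3 [firmware_stale :- bios_posted, log_uploaded, gpu_fault.]; R13 [replace_psu :- led_red, no_display, fan_spinning.]; R14 [psu_ok :- safe_mode, bios_posted, ship_unit.]. ⇒ new: firmware_stale, replace_psu, psu_ok.
[2] R5 [cond_4 :- replace_psu, psu_ok.]; R9 [network_up :- replace_psu, boot_ok.]; R11 [beep_code_3 :- firmware_stale.]; R15 [temp_high :- replace_psu.]. ⇒ new: cond_4, network_up, beep_code_3, temp_high.
[3] R1 [cable_seated :- network_up, psu_ok.]; R2 [led_green :- temp_high.]. ⇒ new: cable_seated, led_green.
[4] R8 [driver_loaded :- cable_seated, beep_code_3.]. ⇒ new: driver_loaded.
driver_loaded first appears in round 4.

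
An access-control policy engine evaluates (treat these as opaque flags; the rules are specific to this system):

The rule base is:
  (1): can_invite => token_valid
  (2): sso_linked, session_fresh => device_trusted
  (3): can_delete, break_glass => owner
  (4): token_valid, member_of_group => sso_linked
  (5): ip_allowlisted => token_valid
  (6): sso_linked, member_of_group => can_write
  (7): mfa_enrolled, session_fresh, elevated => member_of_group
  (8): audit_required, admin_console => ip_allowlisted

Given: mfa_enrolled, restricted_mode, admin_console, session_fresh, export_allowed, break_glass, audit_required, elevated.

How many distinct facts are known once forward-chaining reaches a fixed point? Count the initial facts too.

Round 1: (7) [mfa_enrolled, session_fresh, elevated => member_of_group]; (8) [audit_required, admin_console => ip_allowlisted]. Adds member_of_group, ip_allowlisted.
Round 2: (5) [ip_allowlisted => token_valid]. Adds token_valid.
Round 3: (4) [token_valid, member_of_group => sso_linked]. Adds sso_linked.
Round 4: (2) [sso_linked, session_fresh => device_trusted]; (6) [sso_linked, member_of_group => can_write]. Adds device_trusted, can_write.
Closure: {admin_console, audit_required, break_glass, can_write, device_trusted, elevated, export_allowed, ip_allowlisted, member_of_group, mfa_enrolled, restricted_mode, session_fresh, sso_linked, token_valid} — 14 facts.

14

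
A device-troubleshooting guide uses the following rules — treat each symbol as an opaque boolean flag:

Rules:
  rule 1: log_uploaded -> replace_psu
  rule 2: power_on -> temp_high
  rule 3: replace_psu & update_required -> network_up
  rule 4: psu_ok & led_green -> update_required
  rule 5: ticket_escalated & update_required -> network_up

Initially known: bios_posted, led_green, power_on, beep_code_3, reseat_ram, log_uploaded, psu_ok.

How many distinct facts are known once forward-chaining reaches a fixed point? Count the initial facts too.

Round 1: rule 1 [log_uploaded -> replace_psu]; rule 2 [power_on -> temp_high]; rule 4 [psu_ok & led_green -> update_required]. Adds replace_psu, temp_high, update_required.
Round 2: rule 3 [replace_psu & update_required -> network_up]. Adds network_up.
Closure: {beep_code_3, bios_posted, led_green, log_uploaded, network_up, power_on, psu_ok, replace_psu, reseat_ram, temp_high, update_required} — 11 facts.

11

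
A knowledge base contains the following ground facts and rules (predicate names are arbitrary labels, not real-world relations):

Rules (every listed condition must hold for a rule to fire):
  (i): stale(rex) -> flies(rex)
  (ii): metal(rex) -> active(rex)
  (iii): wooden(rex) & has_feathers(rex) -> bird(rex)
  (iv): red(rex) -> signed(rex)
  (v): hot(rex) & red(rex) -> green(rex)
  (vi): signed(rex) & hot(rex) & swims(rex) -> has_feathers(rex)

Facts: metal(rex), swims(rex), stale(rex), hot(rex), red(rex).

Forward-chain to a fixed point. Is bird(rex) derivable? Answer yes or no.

no

[1] (i) [stale(rex) -> flies(rex)]; (ii) [metal(rex) -> active(rex)]; (iv) [red(rex) -> signed(rex)]; (v) [hot(rex) & red(rex) -> green(rex)]. ⇒ new: flies(rex), active(rex), signed(rex), green(rex).
[2] (vi) [signed(rex) & hot(rex) & swims(rex) -> has_feathers(rex)]. ⇒ new: has_feathers(rex).
Fixed point reached. bird(rex) is concluded only by (iii); (iii) needs wooden(rex) (never derived).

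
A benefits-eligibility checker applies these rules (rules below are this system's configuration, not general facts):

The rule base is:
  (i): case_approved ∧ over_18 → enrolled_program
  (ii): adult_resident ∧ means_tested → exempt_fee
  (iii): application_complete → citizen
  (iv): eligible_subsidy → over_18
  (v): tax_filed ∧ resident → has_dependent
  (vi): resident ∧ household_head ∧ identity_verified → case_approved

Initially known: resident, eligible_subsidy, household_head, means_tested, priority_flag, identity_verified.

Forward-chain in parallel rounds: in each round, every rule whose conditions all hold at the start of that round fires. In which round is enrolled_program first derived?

2

Round 1 fires (iv), (vi), giving over_18, case_approved.
Round 2 fires (i), giving enrolled_program.
enrolled_program first appears in round 2.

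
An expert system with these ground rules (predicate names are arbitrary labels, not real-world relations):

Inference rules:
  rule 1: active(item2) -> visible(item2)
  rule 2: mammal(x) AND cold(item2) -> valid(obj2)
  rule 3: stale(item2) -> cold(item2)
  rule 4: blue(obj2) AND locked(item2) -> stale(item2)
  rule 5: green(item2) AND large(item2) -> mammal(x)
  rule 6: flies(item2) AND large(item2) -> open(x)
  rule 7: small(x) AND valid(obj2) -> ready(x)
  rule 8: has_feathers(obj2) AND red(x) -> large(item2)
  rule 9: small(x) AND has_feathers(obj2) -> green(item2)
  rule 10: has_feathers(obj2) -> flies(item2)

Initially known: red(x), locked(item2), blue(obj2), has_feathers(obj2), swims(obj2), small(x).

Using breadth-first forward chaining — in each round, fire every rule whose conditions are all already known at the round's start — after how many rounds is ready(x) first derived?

4

Round 1: rule 4 [blue(obj2) AND locked(item2) -> stale(item2)]; rule 8 [has_feathers(obj2) AND red(x) -> large(item2)]; rule 9 [small(x) AND has_feathers(obj2) -> green(item2)]; rule 10 [has_feathers(obj2) -> flies(item2)]. Adds stale(item2), large(item2), green(item2), flies(item2).
Round 2: rule 3 [stale(item2) -> cold(item2)]; rule 5 [green(item2) AND large(item2) -> mammal(x)]; rule 6 [flies(item2) AND large(item2) -> open(x)]. Adds cold(item2), mammal(x), open(x).
Round 3: rule 2 [mammal(x) AND cold(item2) -> valid(obj2)]. Adds valid(obj2).
Round 4: rule 7 [small(x) AND valid(obj2) -> ready(x)]. Adds ready(x).
ready(x) first appears in round 4.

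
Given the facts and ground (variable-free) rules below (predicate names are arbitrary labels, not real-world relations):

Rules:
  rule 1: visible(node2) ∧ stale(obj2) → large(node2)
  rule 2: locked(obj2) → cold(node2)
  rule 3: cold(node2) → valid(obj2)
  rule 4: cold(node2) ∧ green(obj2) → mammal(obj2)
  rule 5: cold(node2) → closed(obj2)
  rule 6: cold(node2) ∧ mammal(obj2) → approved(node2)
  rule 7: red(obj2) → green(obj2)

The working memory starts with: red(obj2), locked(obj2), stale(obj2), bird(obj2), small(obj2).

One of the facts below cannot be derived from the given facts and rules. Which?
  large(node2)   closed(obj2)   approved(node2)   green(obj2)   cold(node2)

large(node2)

Round 1: rule 2 [locked(obj2) → cold(node2)]; rule 7 [red(obj2) → green(obj2)]. Adds cold(node2), green(obj2).
Round 2: rule 3 [cold(node2) → valid(obj2)]; rule 4 [cold(node2) ∧ green(obj2) → mammal(obj2)]; rule 5 [cold(node2) → closed(obj2)]. Adds valid(obj2), mammal(obj2), closed(obj2).
Round 3: rule 6 [cold(node2) ∧ mammal(obj2) → approved(node2)]. Adds approved(node2).
Derived: cold(node2) (round 1), green(obj2) (round 1), closed(obj2) (round 2), approved(node2) (round 3). large(node2) never appears in any round.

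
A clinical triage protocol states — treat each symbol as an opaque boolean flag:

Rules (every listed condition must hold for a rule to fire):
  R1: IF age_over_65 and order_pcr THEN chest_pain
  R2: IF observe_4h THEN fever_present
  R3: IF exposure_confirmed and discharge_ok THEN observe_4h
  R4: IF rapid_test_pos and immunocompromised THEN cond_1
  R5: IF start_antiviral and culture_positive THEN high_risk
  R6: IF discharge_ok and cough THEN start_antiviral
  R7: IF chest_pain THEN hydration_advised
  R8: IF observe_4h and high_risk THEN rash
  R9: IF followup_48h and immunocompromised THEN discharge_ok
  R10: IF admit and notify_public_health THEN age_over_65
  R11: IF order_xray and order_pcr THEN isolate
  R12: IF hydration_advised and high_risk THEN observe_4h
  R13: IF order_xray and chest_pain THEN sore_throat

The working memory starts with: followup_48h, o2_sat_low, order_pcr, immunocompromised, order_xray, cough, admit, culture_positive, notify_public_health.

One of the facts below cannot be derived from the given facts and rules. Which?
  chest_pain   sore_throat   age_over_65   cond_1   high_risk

cond_1

[1] R9 [IF followup_48h and immunocompromised THEN discharge_ok]; R10 [IF admit and notify_public_health THEN age_over_65]; R11 [IF order_xray and order_pcr THEN isolate]. ⇒ new: discharge_ok, age_over_65, isolate.
[2] R1 [IF age_over_65 and order_pcr THEN chest_pain]; R6 [IF discharge_ok and cough THEN start_antiviral]. ⇒ new: chest_pain, start_antiviral.
[3] R5 [IF start_antiviral and culture_positive THEN high_risk]; R7 [IF chest_pain THEN hydration_advised]; R13 [IF order_xray and chest_pain THEN sore_throat]. ⇒ new: high_risk, hydration_advised, sore_throat.
[4] R12 [IF hydration_advised and high_risk THEN observe_4h]. ⇒ new: observe_4h.
[5] R2 [IF observe_4h THEN fever_present]; R8 [IF observe_4h and high_risk THEN rash]. ⇒ new: fever_present, rash.
Derived: age_over_65 (round 1), chest_pain (round 2), sore_throat (round 3), high_risk (round 3). cond_1 never appears in any round.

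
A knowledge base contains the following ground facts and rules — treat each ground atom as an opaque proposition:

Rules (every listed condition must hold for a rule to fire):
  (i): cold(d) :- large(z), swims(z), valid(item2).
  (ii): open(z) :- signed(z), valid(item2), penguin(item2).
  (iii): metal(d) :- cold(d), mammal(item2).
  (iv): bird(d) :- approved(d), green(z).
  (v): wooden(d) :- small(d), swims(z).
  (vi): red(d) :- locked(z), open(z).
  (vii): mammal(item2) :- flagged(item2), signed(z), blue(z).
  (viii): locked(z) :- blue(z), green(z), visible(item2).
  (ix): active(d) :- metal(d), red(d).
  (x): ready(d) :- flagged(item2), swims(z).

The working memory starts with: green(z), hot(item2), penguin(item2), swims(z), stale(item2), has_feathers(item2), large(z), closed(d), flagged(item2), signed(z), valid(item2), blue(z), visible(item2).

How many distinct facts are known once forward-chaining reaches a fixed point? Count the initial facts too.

21

Round 1 fires (i), (ii), (vii), (viii), (x), giving cold(d), open(z), mammal(item2), locked(z), ready(d).
Round 2 fires (iii), (vi), giving metal(d), red(d).
Round 3 fires (ix), giving active(d).
Closure: {active(d), blue(z), closed(d), cold(d), flagged(item2), green(z), has_feathers(item2), hot(item2), large(z), locked(z), mammal(item2), metal(d), open(z), penguin(item2), ready(d), red(d), signed(z), stale(item2), swims(z), valid(item2), visible(item2)} — 21 facts.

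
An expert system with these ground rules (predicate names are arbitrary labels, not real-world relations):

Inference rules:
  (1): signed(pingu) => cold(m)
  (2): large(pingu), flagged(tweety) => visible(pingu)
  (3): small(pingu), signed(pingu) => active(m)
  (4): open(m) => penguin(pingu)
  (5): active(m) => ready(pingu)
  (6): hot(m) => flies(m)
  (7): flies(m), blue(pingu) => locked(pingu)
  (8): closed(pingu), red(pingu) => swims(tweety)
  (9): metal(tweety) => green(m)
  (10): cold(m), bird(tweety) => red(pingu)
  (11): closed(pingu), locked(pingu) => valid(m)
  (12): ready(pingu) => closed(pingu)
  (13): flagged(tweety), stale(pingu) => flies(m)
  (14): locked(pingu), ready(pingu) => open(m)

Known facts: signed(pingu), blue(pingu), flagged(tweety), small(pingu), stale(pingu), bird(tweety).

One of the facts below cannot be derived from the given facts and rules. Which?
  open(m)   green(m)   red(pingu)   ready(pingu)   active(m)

Round 1 — (1), (3), (13), derive cold(m), active(m), flies(m).
Round 2 — (5), (7), (10), derive ready(pingu), locked(pingu), red(pingu).
Round 3 — (12), (14), derive closed(pingu), open(m).
Round 4 — (4), (8), (11), derive penguin(pingu), swims(tweety), valid(m).
Derived: open(m) (round 3), active(m) (round 1), red(pingu) (round 2), ready(pingu) (round 2). green(m) never appears in any round.

green(m)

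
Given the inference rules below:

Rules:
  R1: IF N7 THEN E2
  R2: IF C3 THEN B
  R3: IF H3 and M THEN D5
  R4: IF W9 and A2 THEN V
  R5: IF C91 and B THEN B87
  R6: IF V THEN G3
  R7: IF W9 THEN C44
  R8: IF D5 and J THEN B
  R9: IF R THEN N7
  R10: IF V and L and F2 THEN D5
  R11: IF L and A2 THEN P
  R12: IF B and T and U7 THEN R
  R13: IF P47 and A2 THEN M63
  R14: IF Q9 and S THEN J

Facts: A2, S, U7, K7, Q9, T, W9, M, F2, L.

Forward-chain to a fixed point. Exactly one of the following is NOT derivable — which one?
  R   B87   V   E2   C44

Round 1: R4 [IF W9 and A2 THEN V]; R7 [IF W9 THEN C44]; R11 [IF L and A2 THEN P]; R14 [IF Q9 and S THEN J]. New: V, C44, P, J.
Round 2: R6 [IF V THEN G3]; R10 [IF V and L and F2 THEN D5]. New: G3, D5.
Round 3: R8 [IF D5 and J THEN B]. New: B.
Round 4: R12 [IF B and T and U7 THEN R]. New: R.
Round 5: R9 [IF R THEN N7]. New: N7.
Round 6: R1 [IF N7 THEN E2]. New: E2.
Derived: R (round 4), C44 (round 1), V (round 1), E2 (round 6). B87 never appears in any round.

B87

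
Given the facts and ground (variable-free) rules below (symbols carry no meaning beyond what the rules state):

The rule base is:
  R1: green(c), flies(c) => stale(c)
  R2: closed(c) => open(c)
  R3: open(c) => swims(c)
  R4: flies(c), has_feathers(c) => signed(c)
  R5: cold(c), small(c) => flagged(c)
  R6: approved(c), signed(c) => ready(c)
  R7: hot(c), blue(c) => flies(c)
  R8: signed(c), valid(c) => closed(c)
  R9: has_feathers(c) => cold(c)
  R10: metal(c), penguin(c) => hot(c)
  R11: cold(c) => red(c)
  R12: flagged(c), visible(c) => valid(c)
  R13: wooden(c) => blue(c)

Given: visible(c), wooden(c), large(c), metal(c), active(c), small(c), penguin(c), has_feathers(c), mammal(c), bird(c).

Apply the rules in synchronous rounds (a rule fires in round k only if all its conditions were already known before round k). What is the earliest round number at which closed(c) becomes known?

4

Round 1: R9 [has_feathers(c) => cold(c)]; R10 [metal(c), penguin(c) => hot(c)]; R13 [wooden(c) => blue(c)]. New: cold(c), hot(c), blue(c).
Round 2: R5 [cold(c), small(c) => flagged(c)]; R7 [hot(c), blue(c) => flies(c)]; R11 [cold(c) => red(c)]. New: flagged(c), flies(c), red(c).
Round 3: R4 [flies(c), has_feathers(c) => signed(c)]; R12 [flagged(c), visible(c) => valid(c)]. New: signed(c), valid(c).
Round 4: R8 [signed(c), valid(c) => closed(c)]. New: closed(c).
closed(c) first appears in round 4.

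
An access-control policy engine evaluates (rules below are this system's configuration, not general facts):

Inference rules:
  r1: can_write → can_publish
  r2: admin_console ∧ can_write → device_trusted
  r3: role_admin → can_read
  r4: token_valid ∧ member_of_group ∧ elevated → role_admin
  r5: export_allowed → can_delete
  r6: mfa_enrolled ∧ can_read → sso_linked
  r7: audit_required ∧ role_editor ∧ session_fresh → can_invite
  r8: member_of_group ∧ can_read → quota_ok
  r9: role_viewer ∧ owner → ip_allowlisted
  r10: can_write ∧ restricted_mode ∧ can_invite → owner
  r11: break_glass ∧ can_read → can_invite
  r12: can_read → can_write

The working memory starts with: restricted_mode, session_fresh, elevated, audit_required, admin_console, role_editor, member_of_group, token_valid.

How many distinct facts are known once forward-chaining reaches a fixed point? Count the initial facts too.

Round 1 — r4, r7, derive role_admin, can_invite.
Round 2 — r3, derive can_read.
Round 3 — r8, r12, derive quota_ok, can_write.
Round 4 — r1, r2, r10, derive can_publish, device_trusted, owner.
Closure: {admin_console, audit_required, can_invite, can_publish, can_read, can_write, device_trusted, elevated, member_of_group, owner, quota_ok, restricted_mode, role_admin, role_editor, session_fresh, token_valid} — 16 facts.

16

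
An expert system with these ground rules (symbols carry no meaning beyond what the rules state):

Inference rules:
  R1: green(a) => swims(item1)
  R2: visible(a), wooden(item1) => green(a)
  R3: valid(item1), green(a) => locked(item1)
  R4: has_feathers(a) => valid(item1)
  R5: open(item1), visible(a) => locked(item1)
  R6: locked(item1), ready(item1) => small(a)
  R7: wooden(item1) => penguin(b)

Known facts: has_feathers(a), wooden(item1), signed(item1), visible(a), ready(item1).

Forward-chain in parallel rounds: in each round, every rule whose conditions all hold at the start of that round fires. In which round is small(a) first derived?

Round 1: R2 [visible(a), wooden(item1) => green(a)]; R4 [has_feathers(a) => valid(item1)]; R7 [wooden(item1) => penguin(b)]. New: green(a), valid(item1), penguin(b).
Round 2: R1 [green(a) => swims(item1)]; R3 [valid(item1), green(a) => locked(item1)]. New: swims(item1), locked(item1).
Round 3: R6 [locked(item1), ready(item1) => small(a)]. New: small(a).
small(a) first appears in round 3.

3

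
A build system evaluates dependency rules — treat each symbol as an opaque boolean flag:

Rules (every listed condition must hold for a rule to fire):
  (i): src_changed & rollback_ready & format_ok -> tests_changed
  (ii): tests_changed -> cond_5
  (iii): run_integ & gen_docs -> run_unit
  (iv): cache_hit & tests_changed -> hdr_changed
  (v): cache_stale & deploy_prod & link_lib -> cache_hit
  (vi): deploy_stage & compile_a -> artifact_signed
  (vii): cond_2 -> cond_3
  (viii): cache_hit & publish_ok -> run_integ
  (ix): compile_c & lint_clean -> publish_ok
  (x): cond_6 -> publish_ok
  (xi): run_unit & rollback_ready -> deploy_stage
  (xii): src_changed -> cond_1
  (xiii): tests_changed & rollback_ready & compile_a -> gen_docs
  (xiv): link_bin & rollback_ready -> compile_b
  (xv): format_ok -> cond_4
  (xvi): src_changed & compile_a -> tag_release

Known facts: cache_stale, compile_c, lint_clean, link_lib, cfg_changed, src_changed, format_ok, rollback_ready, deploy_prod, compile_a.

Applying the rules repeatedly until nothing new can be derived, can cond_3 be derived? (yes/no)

Round 1: (i) [src_changed & rollback_ready & format_ok -> tests_changed]; (v) [cache_stale & deploy_prod & link_lib -> cache_hit]; (ix) [compile_c & lint_clean -> publish_ok]; (xii) [src_changed -> cond_1]; (xv) [format_ok -> cond_4]; (xvi) [src_changed & compile_a -> tag_release]. Adds tests_changed, cache_hit, publish_ok, cond_1, cond_4, tag_release.
Round 2: (ii) [tests_changed -> cond_5]; (iv) [cache_hit & tests_changed -> hdr_changed]; (viii) [cache_hit & publish_ok -> run_integ]; (xiii) [tests_changed & rollback_ready & compile_a -> gen_docs]. Adds cond_5, hdr_changed, run_integ, gen_docs.
Round 3: (iii) [run_integ & gen_docs -> run_unit]. Adds run_unit.
Round 4: (xi) [run_unit & rollback_ready -> deploy_stage]. Adds deploy_stage.
Round 5: (vi) [deploy_stage & compile_a -> artifact_signed]. Adds artifact_signed.
Fixed point reached. cond_3 is concluded only by (vii); (vii) needs cond_2 (never derived).

no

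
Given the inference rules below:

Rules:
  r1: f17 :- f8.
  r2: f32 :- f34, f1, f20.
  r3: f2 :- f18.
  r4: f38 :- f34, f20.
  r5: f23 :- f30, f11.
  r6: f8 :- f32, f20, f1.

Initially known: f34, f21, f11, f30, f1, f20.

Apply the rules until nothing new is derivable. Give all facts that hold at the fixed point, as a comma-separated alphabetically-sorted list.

Round 1: r2 [f32 :- f34, f1, f20.]; r4 [f38 :- f34, f20.]; r5 [f23 :- f30, f11.]. New: f32, f38, f23.
Round 2: r6 [f8 :- f32, f20, f1.]. New: f8.
Round 3: r1 [f17 :- f8.]. New: f17.

f1, f11, f17, f20, f21, f23, f30, f32, f34, f38, f8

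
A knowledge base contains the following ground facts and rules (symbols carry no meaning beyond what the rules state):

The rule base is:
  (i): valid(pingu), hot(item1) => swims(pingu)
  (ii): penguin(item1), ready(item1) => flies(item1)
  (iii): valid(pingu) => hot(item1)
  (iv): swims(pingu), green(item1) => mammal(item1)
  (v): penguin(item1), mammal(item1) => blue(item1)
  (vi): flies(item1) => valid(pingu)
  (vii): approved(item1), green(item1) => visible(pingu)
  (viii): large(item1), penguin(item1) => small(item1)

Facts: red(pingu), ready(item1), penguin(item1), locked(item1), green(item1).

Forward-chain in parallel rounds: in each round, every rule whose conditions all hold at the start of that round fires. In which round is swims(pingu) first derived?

4

Round 1 fires (ii), giving flies(item1).
Round 2 fires (vi), giving valid(pingu).
Round 3 fires (iii), giving hot(item1).
Round 4 fires (i), giving swims(pingu).
swims(pingu) first appears in round 4.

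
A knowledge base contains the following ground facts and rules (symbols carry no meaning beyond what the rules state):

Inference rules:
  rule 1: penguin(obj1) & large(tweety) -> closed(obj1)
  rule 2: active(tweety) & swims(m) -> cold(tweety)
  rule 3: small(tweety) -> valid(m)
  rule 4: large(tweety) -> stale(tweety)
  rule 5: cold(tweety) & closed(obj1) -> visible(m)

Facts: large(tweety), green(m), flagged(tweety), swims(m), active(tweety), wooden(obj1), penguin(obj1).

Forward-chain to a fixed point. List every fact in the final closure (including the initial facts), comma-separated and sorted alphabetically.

Round 1 fires rule 1, rule 2, rule 4, giving closed(obj1), cold(tweety), stale(tweety).
Round 2 fires rule 5, giving visible(m).

active(tweety), closed(obj1), cold(tweety), flagged(tweety), green(m), large(tweety), penguin(obj1), stale(tweety), swims(m), visible(m), wooden(obj1)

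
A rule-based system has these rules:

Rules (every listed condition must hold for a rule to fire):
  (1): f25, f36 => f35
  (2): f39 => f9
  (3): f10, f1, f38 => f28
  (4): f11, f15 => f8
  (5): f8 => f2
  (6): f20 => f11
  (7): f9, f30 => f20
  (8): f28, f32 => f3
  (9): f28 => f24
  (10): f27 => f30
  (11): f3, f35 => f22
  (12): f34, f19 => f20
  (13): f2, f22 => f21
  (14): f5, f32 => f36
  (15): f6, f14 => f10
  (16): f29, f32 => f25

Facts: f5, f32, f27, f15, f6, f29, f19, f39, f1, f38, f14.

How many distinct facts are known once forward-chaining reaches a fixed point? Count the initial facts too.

26

Round 1: (2) [f39 => f9]; (10) [f27 => f30]; (14) [f5, f32 => f36]; (15) [f6, f14 => f10]; (16) [f29, f32 => f25]. Adds f9, f30, f36, f10, f25.
Round 2: (1) [f25, f36 => f35]; (3) [f10, f1, f38 => f28]; (7) [f9, f30 => f20]. Adds f35, f28, f20.
Round 3: (6) [f20 => f11]; (8) [f28, f32 => f3]; (9) [f28 => f24]. Adds f11, f3, f24.
Round 4: (4) [f11, f15 => f8]; (11) [f3, f35 => f22]. Adds f8, f22.
Round 5: (5) [f8 => f2]. Adds f2.
Round 6: (13) [f2, f22 => f21]. Adds f21.
Closure: {f1, f10, f11, f14, f15, f19, f2, f20, f21, f22, f24, f25, f27, f28, f29, f3, f30, f32, f35, f36, f38, f39, f5, f6, f8, f9} — 26 facts.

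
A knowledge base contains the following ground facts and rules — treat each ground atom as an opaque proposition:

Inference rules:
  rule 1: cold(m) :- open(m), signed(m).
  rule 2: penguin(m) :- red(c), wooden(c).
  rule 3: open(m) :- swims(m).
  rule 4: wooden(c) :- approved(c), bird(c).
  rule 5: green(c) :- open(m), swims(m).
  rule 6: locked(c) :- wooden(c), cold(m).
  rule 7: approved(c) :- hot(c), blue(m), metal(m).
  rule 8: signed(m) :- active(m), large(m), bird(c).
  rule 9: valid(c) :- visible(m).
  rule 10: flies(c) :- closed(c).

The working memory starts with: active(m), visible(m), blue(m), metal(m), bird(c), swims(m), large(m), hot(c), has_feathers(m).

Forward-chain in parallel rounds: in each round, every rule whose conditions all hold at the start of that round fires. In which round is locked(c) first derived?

Round 1: rule 3 [open(m) :- swims(m).]; rule 7 [approved(c) :- hot(c), blue(m), metal(m).]; rule 8 [signed(m) :- active(m), large(m), bird(c).]; rule 9 [valid(c) :- visible(m).]. Adds open(m), approved(c), signed(m), valid(c).
Round 2: rule 1 [cold(m) :- open(m), signed(m).]; rule 4 [wooden(c) :- approved(c), bird(c).]; rule 5 [green(c) :- open(m), swims(m).]. Adds cold(m), wooden(c), green(c).
Round 3: rule 6 [locked(c) :- wooden(c), cold(m).]. Adds locked(c).
locked(c) first appears in round 3.

3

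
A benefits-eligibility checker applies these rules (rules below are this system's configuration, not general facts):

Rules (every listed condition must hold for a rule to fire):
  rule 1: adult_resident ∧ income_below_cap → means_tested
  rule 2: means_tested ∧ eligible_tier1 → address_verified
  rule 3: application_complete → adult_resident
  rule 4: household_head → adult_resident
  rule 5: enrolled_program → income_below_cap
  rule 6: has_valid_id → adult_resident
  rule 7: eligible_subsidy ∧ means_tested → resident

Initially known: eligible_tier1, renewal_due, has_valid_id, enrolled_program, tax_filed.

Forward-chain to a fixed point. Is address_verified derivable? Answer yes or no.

yes

Round 1: rule 5 [enrolled_program → income_below_cap]; rule 6 [has_valid_id → adult_resident]. Adds income_below_cap, adult_resident.
Round 2: rule 1 [adult_resident ∧ income_below_cap → means_tested]. Adds means_tested.
Round 3: rule 2 [means_tested ∧ eligible_tier1 → address_verified]. Adds address_verified.
address_verified appears in round 3, so it is derivable.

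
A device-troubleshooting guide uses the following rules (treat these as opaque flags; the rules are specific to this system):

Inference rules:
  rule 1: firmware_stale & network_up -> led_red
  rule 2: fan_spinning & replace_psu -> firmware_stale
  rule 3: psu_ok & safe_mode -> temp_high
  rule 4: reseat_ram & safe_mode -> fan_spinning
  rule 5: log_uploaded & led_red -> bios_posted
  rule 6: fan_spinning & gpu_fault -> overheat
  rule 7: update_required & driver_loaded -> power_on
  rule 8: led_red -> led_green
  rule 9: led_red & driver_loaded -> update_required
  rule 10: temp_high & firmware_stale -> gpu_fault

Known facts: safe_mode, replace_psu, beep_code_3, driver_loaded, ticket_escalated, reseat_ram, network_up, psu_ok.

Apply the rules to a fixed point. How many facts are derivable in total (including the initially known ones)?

17

Round 1 fires rule 3, rule 4, giving temp_high, fan_spinning.
Round 2 fires rule 2, giving firmware_stale.
Round 3 fires rule 1, rule 10, giving led_red, gpu_fault.
Round 4 fires rule 6, rule 8, rule 9, giving overheat, led_green, update_required.
Round 5 fires rule 7, giving power_on.
Closure: {beep_code_3, driver_loaded, fan_spinning, firmware_stale, gpu_fault, led_green, led_red, network_up, overheat, power_on, psu_ok, replace_psu, reseat_ram, safe_mode, temp_high, ticket_escalated, update_required} — 17 facts.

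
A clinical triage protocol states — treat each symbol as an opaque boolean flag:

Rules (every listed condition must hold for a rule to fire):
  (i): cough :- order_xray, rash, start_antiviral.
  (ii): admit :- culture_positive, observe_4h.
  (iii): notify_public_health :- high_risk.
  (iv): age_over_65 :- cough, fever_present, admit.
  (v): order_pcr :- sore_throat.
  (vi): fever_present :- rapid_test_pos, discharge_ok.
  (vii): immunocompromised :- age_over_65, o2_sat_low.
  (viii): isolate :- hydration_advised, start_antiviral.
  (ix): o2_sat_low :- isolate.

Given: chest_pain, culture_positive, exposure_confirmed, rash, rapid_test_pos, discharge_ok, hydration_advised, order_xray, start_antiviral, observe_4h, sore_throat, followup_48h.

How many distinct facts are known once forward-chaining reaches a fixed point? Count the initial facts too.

Round 1: (i) [cough :- order_xray, rash, start_antiviral.]; (ii) [admit :- culture_positive, observe_4h.]; (v) [order_pcr :- sore_throat.]; (vi) [fever_present :- rapid_test_pos, discharge_ok.]; (viii) [isolate :- hydration_advised, start_antiviral.]. New: cough, admit, order_pcr, fever_present, isolate.
Round 2: (iv) [age_over_65 :- cough, fever_present, admit.]; (ix) [o2_sat_low :- isolate.]. New: age_over_65, o2_sat_low.
Round 3: (vii) [immunocompromised :- age_over_65, o2_sat_low.]. New: immunocompromised.
Closure: {admit, age_over_65, chest_pain, cough, culture_positive, discharge_ok, exposure_confirmed, fever_present, followup_48h, hydration_advised, immunocompromised, isolate, o2_sat_low, observe_4h, order_pcr, order_xray, rapid_test_pos, rash, sore_throat, start_antiviral} — 20 facts.

20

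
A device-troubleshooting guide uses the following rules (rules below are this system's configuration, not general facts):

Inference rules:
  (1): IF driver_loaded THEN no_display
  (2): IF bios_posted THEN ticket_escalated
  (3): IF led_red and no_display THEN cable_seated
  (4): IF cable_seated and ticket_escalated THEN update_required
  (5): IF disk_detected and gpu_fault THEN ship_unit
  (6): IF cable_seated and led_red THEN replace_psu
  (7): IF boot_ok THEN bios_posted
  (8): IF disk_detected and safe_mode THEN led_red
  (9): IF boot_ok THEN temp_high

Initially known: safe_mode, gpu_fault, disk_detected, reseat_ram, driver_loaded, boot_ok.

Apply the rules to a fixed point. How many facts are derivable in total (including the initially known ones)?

[1] (1) [IF driver_loaded THEN no_display]; (5) [IF disk_detected and gpu_fault THEN ship_unit]; (7) [IF boot_ok THEN bios_posted]; (8) [IF disk_detected and safe_mode THEN led_red]; (9) [IF boot_ok THEN temp_high]. ⇒ new: no_display, ship_unit, bios_posted, led_red, temp_high.
[2] (2) [IF bios_posted THEN ticket_escalated]; (3) [IF led_red and no_display THEN cable_seated]. ⇒ new: ticket_escalated, cable_seated.
[3] (4) [IF cable_seated and ticket_escalated THEN update_required]; (6) [IF cable_seated and led_red THEN replace_psu]. ⇒ new: update_required, replace_psu.
Closure: {bios_posted, boot_ok, cable_seated, disk_detected, driver_loaded, gpu_fault, led_red, no_display, replace_psu, reseat_ram, safe_mode, ship_unit, temp_high, ticket_escalated, update_required} — 15 facts.

15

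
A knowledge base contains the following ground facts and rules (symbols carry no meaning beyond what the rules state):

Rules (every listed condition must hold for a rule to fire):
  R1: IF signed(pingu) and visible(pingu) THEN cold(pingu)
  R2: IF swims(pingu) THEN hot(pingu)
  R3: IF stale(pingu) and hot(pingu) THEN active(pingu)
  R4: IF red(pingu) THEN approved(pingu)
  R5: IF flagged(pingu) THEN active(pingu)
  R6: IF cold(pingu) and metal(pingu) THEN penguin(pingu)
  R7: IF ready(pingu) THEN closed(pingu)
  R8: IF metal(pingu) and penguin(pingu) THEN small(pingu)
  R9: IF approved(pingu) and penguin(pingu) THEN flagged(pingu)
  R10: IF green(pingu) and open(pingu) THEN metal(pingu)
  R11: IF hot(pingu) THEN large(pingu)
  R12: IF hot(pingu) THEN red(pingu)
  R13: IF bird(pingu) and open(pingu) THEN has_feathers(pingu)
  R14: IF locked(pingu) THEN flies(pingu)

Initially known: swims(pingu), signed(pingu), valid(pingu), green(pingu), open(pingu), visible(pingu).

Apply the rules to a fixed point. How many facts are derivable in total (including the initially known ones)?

16

Round 1: R1 [IF signed(pingu) and visible(pingu) THEN cold(pingu)]; R2 [IF swims(pingu) THEN hot(pingu)]; R10 [IF green(pingu) and open(pingu) THEN metal(pingu)]. Adds cold(pingu), hot(pingu), metal(pingu).
Round 2: R6 [IF cold(pingu) and metal(pingu) THEN penguin(pingu)]; R11 [IF hot(pingu) THEN large(pingu)]; R12 [IF hot(pingu) THEN red(pingu)]. Adds penguin(pingu), large(pingu), red(pingu).
Round 3: R4 [IF red(pingu) THEN approved(pingu)]; R8 [IF metal(pingu) and penguin(pingu) THEN small(pingu)]. Adds approved(pingu), small(pingu).
Round 4: R9 [IF approved(pingu) and penguin(pingu) THEN flagged(pingu)]. Adds flagged(pingu).
Round 5: R5 [IF flagged(pingu) THEN active(pingu)]. Adds active(pingu).
Closure: {active(pingu), approved(pingu), cold(pingu), flagged(pingu), green(pingu), hot(pingu), large(pingu), metal(pingu), open(pingu), penguin(pingu), red(pingu), signed(pingu), small(pingu), swims(pingu), valid(pingu), visible(pingu)} — 16 facts.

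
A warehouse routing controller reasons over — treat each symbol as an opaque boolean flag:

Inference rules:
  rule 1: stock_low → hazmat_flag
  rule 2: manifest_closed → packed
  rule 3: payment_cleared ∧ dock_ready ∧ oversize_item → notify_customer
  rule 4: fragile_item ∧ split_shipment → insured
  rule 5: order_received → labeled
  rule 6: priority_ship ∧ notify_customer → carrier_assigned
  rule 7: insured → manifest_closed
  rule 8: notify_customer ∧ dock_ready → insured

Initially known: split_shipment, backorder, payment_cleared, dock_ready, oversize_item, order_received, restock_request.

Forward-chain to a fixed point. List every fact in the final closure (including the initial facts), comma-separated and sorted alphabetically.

backorder, dock_ready, insured, labeled, manifest_closed, notify_customer, order_received, oversize_item, packed, payment_cleared, restock_request, split_shipment

Round 1 — rule 3, rule 5, derive notify_customer, labeled.
Round 2 — rule 8, derive insured.
Round 3 — rule 7, derive manifest_closed.
Round 4 — rule 2, derive packed.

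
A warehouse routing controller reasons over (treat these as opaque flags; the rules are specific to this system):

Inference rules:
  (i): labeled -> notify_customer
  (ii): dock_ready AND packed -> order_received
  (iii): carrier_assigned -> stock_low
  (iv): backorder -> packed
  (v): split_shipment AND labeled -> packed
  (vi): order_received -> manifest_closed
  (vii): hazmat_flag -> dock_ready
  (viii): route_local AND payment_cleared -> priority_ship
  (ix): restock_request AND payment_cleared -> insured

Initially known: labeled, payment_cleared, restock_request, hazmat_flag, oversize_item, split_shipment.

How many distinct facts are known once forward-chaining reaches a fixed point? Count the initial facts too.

Round 1 — (i), (v), (vii), (ix), derive notify_customer, packed, dock_ready, insured.
Round 2 — (ii), derive order_received.
Round 3 — (vi), derive manifest_closed.
Closure: {dock_ready, hazmat_flag, insured, labeled, manifest_closed, notify_customer, order_received, oversize_item, packed, payment_cleared, restock_request, split_shipment} — 12 facts.

12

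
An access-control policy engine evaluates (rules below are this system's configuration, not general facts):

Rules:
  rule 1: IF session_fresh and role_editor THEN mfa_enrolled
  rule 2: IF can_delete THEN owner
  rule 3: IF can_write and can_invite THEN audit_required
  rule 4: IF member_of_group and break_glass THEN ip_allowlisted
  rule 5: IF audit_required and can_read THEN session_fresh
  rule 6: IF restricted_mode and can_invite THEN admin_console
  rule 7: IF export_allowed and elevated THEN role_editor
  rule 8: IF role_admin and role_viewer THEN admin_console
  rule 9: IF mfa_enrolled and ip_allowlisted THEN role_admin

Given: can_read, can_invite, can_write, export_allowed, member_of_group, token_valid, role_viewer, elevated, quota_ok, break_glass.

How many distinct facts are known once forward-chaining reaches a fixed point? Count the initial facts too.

17

[1] rule 3 [IF can_write and can_invite THEN audit_required]; rule 4 [IF member_of_group and break_glass THEN ip_allowlisted]; rule 7 [IF export_allowed and elevated THEN role_editor]. ⇒ new: audit_required, ip_allowlisted, role_editor.
[2] rule 5 [IF audit_required and can_read THEN session_fresh]. ⇒ new: session_fresh.
[3] rule 1 [IF session_fresh and role_editor THEN mfa_enrolled]. ⇒ new: mfa_enrolled.
[4] rule 9 [IF mfa_enrolled and ip_allowlisted THEN role_admin]. ⇒ new: role_admin.
[5] rule 8 [IF role_admin and role_viewer THEN admin_console]. ⇒ new: admin_console.
Closure: {admin_console, audit_required, break_glass, can_invite, can_read, can_write, elevated, export_allowed, ip_allowlisted, member_of_group, mfa_enrolled, quota_ok, role_admin, role_editor, role_viewer, session_fresh, token_valid} — 17 facts.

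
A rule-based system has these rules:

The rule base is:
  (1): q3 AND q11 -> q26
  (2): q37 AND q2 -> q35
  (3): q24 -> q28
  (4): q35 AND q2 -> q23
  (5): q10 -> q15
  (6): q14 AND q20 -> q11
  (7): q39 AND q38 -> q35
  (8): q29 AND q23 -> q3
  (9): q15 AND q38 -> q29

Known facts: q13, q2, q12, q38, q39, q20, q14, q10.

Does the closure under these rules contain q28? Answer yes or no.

no

Round 1: (5) [q10 -> q15]; (6) [q14 AND q20 -> q11]; (7) [q39 AND q38 -> q35]. Adds q15, q11, q35.
Round 2: (4) [q35 AND q2 -> q23]; (9) [q15 AND q38 -> q29]. Adds q23, q29.
Round 3: (8) [q29 AND q23 -> q3]. Adds q3.
Round 4: (1) [q3 AND q11 -> q26]. Adds q26.
Fixed point reached. q28 is concluded only by (3); (3) needs q24 (never derived).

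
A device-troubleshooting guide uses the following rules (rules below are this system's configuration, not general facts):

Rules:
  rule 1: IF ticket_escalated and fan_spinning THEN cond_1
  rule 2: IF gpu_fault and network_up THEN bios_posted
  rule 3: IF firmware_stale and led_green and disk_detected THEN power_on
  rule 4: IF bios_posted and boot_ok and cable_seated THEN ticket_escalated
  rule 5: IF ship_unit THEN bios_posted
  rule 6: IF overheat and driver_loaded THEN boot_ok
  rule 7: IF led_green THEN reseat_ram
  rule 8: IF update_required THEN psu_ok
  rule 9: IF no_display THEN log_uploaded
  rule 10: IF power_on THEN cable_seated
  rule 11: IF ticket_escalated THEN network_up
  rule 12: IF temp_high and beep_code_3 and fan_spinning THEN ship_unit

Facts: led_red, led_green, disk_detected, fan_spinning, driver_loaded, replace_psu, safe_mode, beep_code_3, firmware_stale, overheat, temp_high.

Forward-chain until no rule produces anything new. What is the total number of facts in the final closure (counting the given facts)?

20

Round 1 fires rule 3, rule 6, rule 7, rule 12, giving power_on, boot_ok, reseat_ram, ship_unit.
Round 2 fires rule 5, rule 10, giving bios_posted, cable_seated.
Round 3 fires rule 4, giving ticket_escalated.
Round 4 fires rule 1, rule 11, giving cond_1, network_up.
Closure: {beep_code_3, bios_posted, boot_ok, cable_seated, cond_1, disk_detected, driver_loaded, fan_spinning, firmware_stale, led_green, led_red, network_up, overheat, power_on, replace_psu, reseat_ram, safe_mode, ship_unit, temp_high, ticket_escalated} — 20 facts.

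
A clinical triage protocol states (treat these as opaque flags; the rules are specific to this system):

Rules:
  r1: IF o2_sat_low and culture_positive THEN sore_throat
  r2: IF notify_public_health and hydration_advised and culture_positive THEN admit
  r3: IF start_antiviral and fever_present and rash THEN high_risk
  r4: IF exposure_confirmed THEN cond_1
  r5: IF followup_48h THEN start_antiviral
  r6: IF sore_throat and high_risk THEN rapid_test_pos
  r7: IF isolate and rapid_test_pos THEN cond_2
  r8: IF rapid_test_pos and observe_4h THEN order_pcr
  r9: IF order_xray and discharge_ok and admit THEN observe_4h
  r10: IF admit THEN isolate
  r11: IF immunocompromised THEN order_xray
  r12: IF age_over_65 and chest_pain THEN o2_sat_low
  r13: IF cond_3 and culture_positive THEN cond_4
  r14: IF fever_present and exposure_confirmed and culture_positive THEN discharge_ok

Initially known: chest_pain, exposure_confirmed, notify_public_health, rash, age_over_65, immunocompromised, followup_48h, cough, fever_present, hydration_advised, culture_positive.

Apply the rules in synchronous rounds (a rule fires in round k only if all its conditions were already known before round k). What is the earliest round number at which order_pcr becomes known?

Round 1: r2 [IF notify_public_health and hydration_advised and culture_positive THEN admit]; r4 [IF exposure_confirmed THEN cond_1]; r5 [IF followup_48h THEN start_antiviral]; r11 [IF immunocompromised THEN order_xray]; r12 [IF age_over_65 and chest_pain THEN o2_sat_low]; r14 [IF fever_present and exposure_confirmed and culture_positive THEN discharge_ok]. New: admit, cond_1, start_antiviral, order_xray, o2_sat_low, discharge_ok.
Round 2: r1 [IF o2_sat_low and culture_positive THEN sore_throat]; r3 [IF start_antiviral and fever_present and rash THEN high_risk]; r9 [IF order_xray and discharge_ok and admit THEN observe_4h]; r10 [IF admit THEN isolate]. New: sore_throat, high_risk, observe_4h, isolate.
Round 3: r6 [IF sore_throat and high_risk THEN rapid_test_pos]. New: rapid_test_pos.
Round 4: r7 [IF isolate and rapid_test_pos THEN cond_2]; r8 [IF rapid_test_pos and observe_4h THEN order_pcr]. New: cond_2, order_pcr.
order_pcr first appears in round 4.

4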